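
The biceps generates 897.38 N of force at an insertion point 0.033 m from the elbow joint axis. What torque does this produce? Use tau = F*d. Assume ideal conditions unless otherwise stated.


tau = F * d
tau = 897.38 * 0.033
tau = 29.6135 N*m

29.6135 N*m


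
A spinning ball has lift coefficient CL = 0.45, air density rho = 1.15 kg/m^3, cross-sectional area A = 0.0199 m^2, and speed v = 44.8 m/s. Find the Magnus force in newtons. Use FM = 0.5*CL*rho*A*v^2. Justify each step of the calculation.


FM = 0.5 * CL * rho * A * v^2
FM = 0.5 * 0.45 * 1.15 * 0.0199 * 44.8^2
v^2 = 2007.04
FM = 0.5 * 0.45 * 1.15 * 0.0199 * 2007.04 = 10.3345 N

10.3345 N


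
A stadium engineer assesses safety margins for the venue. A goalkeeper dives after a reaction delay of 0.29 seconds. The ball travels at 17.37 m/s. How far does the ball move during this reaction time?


d = v * t
d = 17.37 * 0.29
d = 5.0373 m

5.0373 m


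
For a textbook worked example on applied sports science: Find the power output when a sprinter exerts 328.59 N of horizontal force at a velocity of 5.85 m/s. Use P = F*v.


P = F * v
P = 328.59 * 5.85
P = 1922.2515 W

1922.2515 W


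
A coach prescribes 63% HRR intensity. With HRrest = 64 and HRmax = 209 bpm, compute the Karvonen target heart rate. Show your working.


Target = HRrest + pct*(HRmax - HRrest)
Heart rate reserve = HRmax - HRrest = 209 - 64 = 145 bpm
Fraction = 63% = 0.63
Target = 64 + 0.63 * 145
Target = 64 + 91.35 = 155.35 bpm

155.35 bpm


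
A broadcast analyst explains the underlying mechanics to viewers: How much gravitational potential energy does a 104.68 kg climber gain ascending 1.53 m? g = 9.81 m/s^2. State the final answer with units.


PE = m * g * h
PE = 104.68 * 9.81 * 1.53
PE = 1026.9108 * 1.53 = 1571.1735 J

1571.1735 J


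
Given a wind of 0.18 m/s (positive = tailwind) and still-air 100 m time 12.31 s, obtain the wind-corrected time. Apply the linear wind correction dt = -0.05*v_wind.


dt = -0.05 * v_wind = -0.05 * 0.18 = -0.009 s
t_corrected = t_still + dt = 12.31 + (-0.009)
t_corrected = 12.301 s

12.301 s


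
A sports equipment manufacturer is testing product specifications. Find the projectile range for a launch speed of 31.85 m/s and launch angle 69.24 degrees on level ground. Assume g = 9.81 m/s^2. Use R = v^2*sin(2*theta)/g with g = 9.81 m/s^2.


R = v^2 * sin(2*theta) / g
Convert angle to radians: theta = 69.24 deg = 1.2085 rad
sin(2*theta) = sin(2.4169) = 0.6629
R = 31.85^2 * 0.6629 / 9.81
R = 1014.4225 * 0.6629 / 9.81 = 68.5466 m

68.5466 m


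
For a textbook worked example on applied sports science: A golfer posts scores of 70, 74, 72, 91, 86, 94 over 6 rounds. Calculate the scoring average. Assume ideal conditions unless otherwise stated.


Average = sum / n
Sum = 487
Average = 487 / 6 = 81.1667

81.1667


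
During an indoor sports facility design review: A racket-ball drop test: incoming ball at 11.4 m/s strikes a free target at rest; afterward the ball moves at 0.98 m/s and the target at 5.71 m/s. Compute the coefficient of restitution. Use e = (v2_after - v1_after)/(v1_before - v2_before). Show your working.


e = (v2_after - v1_after) / (v1_before - v2_before)
Numerator = 5.71 - 0.98 = 4.73
Denominator = 11.4 - 0 = 11.4
e = 4.73 / 11.4 = 0.4149

0.4149


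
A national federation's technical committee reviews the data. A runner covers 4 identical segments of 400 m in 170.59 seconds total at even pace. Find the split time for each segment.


Split time = total_time / n_laps = 170.59 / 4
Split time = 42.6475 s per lap

42.6475 s


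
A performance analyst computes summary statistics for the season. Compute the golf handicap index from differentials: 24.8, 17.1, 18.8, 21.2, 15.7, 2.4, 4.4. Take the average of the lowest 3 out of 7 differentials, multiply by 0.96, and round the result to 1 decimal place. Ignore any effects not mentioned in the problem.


All differentials: 24.8, 17.1, 18.8, 21.2, 15.7, 2.4, 4.4
Sorted: 2.4, 4.4, 15.7, 17.1, 18.8, 21.2, 24.8
Best 3: 2.4, 4.4, 15.7
Average of best = 22.5 / 3 = 7.5
Raw index = 7.5 * 0.96 = 7.2
Handicap index = round(7.2, 1) = 7.2

7.2


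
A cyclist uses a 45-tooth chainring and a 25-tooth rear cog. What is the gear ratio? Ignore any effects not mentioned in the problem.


GR = front_teeth / rear_teeth
GR = 45 / 25
GR = 1.8

1.8


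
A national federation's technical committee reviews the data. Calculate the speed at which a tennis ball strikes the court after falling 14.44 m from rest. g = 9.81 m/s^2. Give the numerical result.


v = sqrt(2 * g * h)
v = sqrt(2 * 9.81 * 14.44)
v = sqrt(283.3128) = 16.8319 m/s

16.8319 m/s


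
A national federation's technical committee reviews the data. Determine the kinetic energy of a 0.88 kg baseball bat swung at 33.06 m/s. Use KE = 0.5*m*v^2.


KE = 0.5 * m * v^2
KE = 0.5 * 0.88 * 33.06^2
KE = 0.5 * 0.88 * 1092.9636 = 480.904 J

480.904 J


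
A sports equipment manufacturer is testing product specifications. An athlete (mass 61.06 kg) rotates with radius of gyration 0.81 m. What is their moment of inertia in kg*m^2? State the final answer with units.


I = m * k^2
I = 61.06 * 0.81^2
I = 61.06 * 0.6561 = 40.0615 kg*m^2

40.0615 kg*m^2


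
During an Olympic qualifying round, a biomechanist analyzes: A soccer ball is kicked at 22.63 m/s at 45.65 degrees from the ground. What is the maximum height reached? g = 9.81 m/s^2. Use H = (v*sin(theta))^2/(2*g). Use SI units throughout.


H = (v*sin(theta))^2 / (2*g)
vy = v*sin(theta) = 22.63 * sin(45.65 deg) = 16.1823 m/s
H = vy^2 / (2*g) = 261.8677 / (2*9.81)
H = 261.8677 / 19.62 = 13.347 m

13.347 m


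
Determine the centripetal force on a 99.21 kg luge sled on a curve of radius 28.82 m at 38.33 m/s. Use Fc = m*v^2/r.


Fc = m * v^2 / r
v^2 = 38.33^2 = 1469.1889
Fc = 99.21 * 1469.1889 / 28.82
Fc = 145758.2308 / 28.82 = 5057.5375 N

5057.5375 N


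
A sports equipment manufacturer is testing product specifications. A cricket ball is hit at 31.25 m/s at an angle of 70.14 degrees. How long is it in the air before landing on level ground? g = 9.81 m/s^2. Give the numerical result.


T = 2*v*sin(theta)/g
sin(theta) = sin(70.14 deg) = 0.9405
T = 2*31.25*0.9405 / 9.81
T = 58.7828 / 9.81 = 5.9921 s

5.9921 s


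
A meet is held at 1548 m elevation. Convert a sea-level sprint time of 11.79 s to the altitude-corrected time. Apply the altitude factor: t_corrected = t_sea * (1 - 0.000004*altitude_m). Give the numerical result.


Correction factor = 1 - 0.000004 * 1548 = 0.993808
t_corrected = t_sea * factor = 11.79 * 0.993808
t_corrected = 11.717 s

11.717 s


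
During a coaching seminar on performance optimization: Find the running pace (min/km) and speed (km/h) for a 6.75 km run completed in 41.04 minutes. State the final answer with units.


Pace = time / distance = 41.04 min / 6.75 km = 6.08 min/km
Speed = distance / time_in_hours = 6.75 / 0.684 hr
Speed = 9.8684 km/h

6.08 min/km, 9.8684 km/h


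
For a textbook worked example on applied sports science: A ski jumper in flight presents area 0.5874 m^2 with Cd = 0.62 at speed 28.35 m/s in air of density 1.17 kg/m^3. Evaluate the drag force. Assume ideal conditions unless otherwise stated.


Fd = 0.5 * Cd * rho * A * v^2
Fd = 0.5 * 0.62 * 1.17 * 0.5874 * 28.35^2
v^2 = 803.7225
Fd = 0.5 * 0.62 * 1.17 * 0.5874 * 803.7225 = 171.2331 N

171.2331 N


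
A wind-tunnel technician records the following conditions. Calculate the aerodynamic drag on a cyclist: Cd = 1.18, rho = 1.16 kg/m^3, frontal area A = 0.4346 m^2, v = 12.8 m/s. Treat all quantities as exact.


Fd = 0.5 * Cd * rho * A * v^2
Fd = 0.5 * 1.18 * 1.16 * 0.4346 * 12.8^2
v^2 = 163.84
Fd = 0.5 * 1.18 * 1.16 * 0.4346 * 163.84 = 48.7326 N

48.7326 N


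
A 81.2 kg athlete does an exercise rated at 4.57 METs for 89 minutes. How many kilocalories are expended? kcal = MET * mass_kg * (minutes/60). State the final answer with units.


kcal = MET * mass * time_hr
Convert time: 89 min = 1.4833 hr
kcal = 4.57 * 81.2 * 1.4833
kcal = 550.4413 kcal

550.4413 kcal


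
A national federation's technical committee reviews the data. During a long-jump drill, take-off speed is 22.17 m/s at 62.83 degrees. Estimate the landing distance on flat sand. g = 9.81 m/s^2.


R = v^2 * sin(2*theta) / g
Convert angle to radians: theta = 62.83 deg = 1.0966 rad
sin(2*theta) = sin(2.1932) = 0.8125
R = 22.17^2 * 0.8125 / 9.81
R = 491.5089 * 0.8125 / 9.81 = 40.7081 m

40.7081 m


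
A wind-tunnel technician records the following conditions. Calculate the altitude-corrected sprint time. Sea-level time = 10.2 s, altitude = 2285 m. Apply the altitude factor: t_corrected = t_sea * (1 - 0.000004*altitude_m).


Correction factor = 1 - 0.000004 * 2285 = 0.99086
t_corrected = t_sea * factor = 10.2 * 0.99086
t_corrected = 10.1068 s

10.1068 s


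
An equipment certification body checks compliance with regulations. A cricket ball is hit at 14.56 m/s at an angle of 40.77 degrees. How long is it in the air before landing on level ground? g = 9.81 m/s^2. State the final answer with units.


T = 2*v*sin(theta)/g
sin(theta) = sin(40.77 deg) = 0.653
T = 2*14.56*0.653 / 9.81
T = 19.0161 / 9.81 = 1.9384 s

1.9384 s


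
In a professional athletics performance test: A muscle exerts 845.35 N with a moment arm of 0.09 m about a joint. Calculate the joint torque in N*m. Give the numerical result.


tau = F * d
tau = 845.35 * 0.09
tau = 76.0815 N*m

76.0815 N*m


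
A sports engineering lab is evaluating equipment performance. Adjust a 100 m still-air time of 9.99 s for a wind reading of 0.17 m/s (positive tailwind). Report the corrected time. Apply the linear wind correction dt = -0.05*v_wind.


dt = -0.05 * v_wind = -0.05 * 0.17 = -0.0085 s
t_corrected = t_still + dt = 9.99 + (-0.0085)
t_corrected = 9.9815 s

9.9815 s


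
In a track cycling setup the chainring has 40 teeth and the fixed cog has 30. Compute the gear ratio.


GR = front_teeth / rear_teeth
GR = 40 / 30
GR = 1.3333

1.3333


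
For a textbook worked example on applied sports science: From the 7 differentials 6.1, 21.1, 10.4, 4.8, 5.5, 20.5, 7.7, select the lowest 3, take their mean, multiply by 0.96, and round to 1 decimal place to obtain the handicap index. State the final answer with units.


All differentials: 6.1, 21.1, 10.4, 4.8, 5.5, 20.5, 7.7
Sorted: 4.8, 5.5, 6.1, 7.7, 10.4, 20.5, 21.1
Best 3: 4.8, 5.5, 6.1
Average of best = 16.4 / 3 = 5.4667
Raw index = 5.4667 * 0.96 = 5.248
Handicap index = round(5.248, 1) = 5.2

5.2


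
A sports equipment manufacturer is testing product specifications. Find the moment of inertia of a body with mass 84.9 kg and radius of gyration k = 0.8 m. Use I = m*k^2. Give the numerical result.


I = m * k^2
I = 84.9 * 0.8^2
I = 84.9 * 0.64 = 54.336 kg*m^2

54.336 kg*m^2


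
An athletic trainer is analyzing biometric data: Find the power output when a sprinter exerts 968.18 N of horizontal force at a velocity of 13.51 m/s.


P = F * v
P = 968.18 * 13.51
P = 13080.1118 W

13080.1118 W


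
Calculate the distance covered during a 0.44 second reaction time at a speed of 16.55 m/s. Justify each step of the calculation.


d = v * t
d = 16.55 * 0.44
d = 7.282 m

7.282 m


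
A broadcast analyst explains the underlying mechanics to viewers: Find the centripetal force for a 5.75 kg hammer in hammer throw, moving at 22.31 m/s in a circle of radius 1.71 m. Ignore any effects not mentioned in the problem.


Fc = m * v^2 / r
v^2 = 22.31^2 = 497.7361
Fc = 5.75 * 497.7361 / 1.71
Fc = 2861.9826 / 1.71 = 1673.674 N

1673.674 N


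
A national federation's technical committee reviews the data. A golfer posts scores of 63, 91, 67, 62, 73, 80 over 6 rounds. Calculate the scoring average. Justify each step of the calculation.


Average = sum / n
Sum = 436
Average = 436 / 6 = 72.6667

72.6667


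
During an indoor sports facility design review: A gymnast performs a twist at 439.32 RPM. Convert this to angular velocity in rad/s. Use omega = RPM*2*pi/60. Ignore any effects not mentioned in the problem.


omega = RPM * 2 * pi / 60
omega = 439.32 * 2 * 3.14159 / 60
omega = 2760.329 / 60 = 46.0055 rad/s

46.0055 rad/s


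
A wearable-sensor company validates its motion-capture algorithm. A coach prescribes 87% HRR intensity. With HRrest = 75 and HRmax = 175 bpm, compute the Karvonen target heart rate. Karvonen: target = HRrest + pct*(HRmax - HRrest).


Target = HRrest + pct*(HRmax - HRrest)
Heart rate reserve = HRmax - HRrest = 175 - 75 = 100 bpm
Fraction = 87% = 0.87
Target = 75 + 0.87 * 100
Target = 75 + 87 = 162 bpm

162 bpm


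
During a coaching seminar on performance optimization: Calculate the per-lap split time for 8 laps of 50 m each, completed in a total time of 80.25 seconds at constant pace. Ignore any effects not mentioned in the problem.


Split time = total_time / n_laps = 80.25 / 8
Split time = 10.0312 s per lap

10.0312 s


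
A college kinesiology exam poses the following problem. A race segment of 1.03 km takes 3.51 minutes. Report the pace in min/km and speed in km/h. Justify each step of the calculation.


Pace = time / distance = 3.51 min / 1.03 km = 3.4078 min/km
Speed = distance / time_in_hours = 1.03 / 0.0585 hr
Speed = 17.6068 km/h

3.4078 min/km, 17.6068 km/h


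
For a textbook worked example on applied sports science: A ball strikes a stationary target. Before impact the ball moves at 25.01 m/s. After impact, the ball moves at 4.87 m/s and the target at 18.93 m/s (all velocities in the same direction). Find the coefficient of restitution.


e = (v2_after - v1_after) / (v1_before - v2_before)
Numerator = 18.93 - 4.87 = 14.06
Denominator = 25.01 - 0 = 25.01
e = 14.06 / 25.01 = 0.5622

0.5622


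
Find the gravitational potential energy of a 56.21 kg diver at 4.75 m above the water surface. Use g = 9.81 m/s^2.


PE = m * g * h
PE = 56.21 * 9.81 * 4.75
PE = 551.4201 * 4.75 = 2619.2455 J

2619.2455 J


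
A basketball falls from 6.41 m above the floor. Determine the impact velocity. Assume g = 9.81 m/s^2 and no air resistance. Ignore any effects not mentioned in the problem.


v = sqrt(2 * g * h)
v = sqrt(2 * 9.81 * 6.41)
v = sqrt(125.7642) = 11.2145 m/s

11.2145 m/s


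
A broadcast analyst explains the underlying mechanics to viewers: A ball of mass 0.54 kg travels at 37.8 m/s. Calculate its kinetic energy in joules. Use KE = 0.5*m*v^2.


KE = 0.5 * m * v^2
KE = 0.5 * 0.54 * 37.8^2
KE = 0.5 * 0.54 * 1428.84 = 385.7868 J

385.7868 J


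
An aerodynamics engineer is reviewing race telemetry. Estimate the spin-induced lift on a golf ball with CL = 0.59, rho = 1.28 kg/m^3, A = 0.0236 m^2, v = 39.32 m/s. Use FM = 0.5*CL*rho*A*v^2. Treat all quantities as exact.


FM = 0.5 * CL * rho * A * v^2
FM = 0.5 * 0.59 * 1.28 * 0.0236 * 39.32^2
v^2 = 1546.0624
FM = 0.5 * 0.59 * 1.28 * 0.0236 * 1546.0624 = 13.7775 N

13.7775 N


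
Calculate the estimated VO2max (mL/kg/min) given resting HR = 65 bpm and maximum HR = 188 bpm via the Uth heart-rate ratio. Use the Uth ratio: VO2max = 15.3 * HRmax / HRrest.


VO2max = 15.3 * HRmax / HRrest
VO2max = 15.3 * 188 / 65
VO2max = 2876.4 / 65 = 44.2523 mL/kg/min

44.2523 mL/kg/min


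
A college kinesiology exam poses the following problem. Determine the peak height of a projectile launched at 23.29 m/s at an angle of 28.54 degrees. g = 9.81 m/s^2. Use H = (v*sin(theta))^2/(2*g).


H = (v*sin(theta))^2 / (2*g)
vy = v*sin(theta) = 23.29 * sin(28.54 deg) = 11.1273 m/s
H = vy^2 / (2*g) = 123.8171 / (2*9.81)
H = 123.8171 / 19.62 = 6.3108 m

6.3108 m


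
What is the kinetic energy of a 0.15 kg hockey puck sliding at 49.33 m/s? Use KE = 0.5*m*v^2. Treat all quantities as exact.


KE = 0.5 * m * v^2
KE = 0.5 * 0.15 * 49.33^2
KE = 0.5 * 0.15 * 2433.4489 = 182.5087 J

182.5087 J


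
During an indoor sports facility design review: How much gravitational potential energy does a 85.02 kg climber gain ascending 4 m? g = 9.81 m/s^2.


PE = m * g * h
PE = 85.02 * 9.81 * 4
PE = 834.0462 * 4 = 3336.1848 J

3336.1848 J


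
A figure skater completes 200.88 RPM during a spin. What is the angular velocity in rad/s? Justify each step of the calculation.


omega = RPM * 2 * pi / 60
omega = 200.88 * 2 * 3.14159 / 60
omega = 1262.1663 / 60 = 21.0361 rad/s

21.0361 rad/s


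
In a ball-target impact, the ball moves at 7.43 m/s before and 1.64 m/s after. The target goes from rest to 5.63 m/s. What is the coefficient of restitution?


e = (v2_after - v1_after) / (v1_before - v2_before)
Numerator = 5.63 - 1.64 = 3.99
Denominator = 7.43 - 0 = 7.43
e = 3.99 / 7.43 = 0.537

0.537


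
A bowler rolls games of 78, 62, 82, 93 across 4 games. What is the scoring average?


Average = sum / n
Sum = 315
Average = 315 / 4 = 78.75

78.75


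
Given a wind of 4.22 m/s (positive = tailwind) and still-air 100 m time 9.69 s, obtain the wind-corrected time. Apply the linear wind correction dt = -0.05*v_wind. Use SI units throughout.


dt = -0.05 * v_wind = -0.05 * 4.22 = -0.211 s
t_corrected = t_still + dt = 9.69 + (-0.211)
t_corrected = 9.479 s

9.479 s


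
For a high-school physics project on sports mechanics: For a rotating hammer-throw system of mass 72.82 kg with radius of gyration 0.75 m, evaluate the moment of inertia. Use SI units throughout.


I = m * k^2
I = 72.82 * 0.75^2
I = 72.82 * 0.5625 = 40.9612 kg*m^2

40.9612 kg*m^2


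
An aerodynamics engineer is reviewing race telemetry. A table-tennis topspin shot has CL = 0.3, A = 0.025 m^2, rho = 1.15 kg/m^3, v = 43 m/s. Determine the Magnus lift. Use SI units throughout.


FM = 0.5 * CL * rho * A * v^2
FM = 0.5 * 0.3 * 1.15 * 0.025 * 43^2
v^2 = 1849
FM = 0.5 * 0.3 * 1.15 * 0.025 * 1849 = 7.9738 N

7.9738 N


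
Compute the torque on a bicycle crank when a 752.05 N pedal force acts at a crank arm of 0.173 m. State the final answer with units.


tau = F * d
tau = 752.05 * 0.173
tau = 130.1046 N*m

130.1046 N*m


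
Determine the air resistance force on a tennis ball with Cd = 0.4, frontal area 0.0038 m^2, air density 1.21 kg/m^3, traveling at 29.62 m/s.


Fd = 0.5 * Cd * rho * A * v^2
Fd = 0.5 * 0.4 * 1.21 * 0.0038 * 29.62^2
v^2 = 877.3444
Fd = 0.5 * 0.4 * 1.21 * 0.0038 * 877.3444 = 0.8068 N

0.8068 N


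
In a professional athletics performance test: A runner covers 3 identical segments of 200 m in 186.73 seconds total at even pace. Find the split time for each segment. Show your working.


Split time = total_time / n_laps = 186.73 / 3
Split time = 62.2433 s per lap

62.2433 s


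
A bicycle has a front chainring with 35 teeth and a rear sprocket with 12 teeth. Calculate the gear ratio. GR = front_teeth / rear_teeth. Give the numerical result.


GR = front_teeth / rear_teeth
GR = 35 / 12
GR = 2.9167

2.9167


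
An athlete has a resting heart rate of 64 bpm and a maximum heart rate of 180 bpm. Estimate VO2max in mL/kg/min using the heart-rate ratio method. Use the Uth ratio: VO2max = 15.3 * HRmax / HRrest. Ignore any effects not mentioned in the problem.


VO2max = 15.3 * HRmax / HRrest
VO2max = 15.3 * 180 / 64
VO2max = 2754 / 64 = 43.0312 mL/kg/min

43.0312 mL/kg/min


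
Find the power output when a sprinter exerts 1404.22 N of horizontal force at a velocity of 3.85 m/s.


P = F * v
P = 1404.22 * 3.85
P = 5406.247 W

5406.247 W


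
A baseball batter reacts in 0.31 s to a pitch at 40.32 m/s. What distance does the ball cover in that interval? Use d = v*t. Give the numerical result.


d = v * t
d = 40.32 * 0.31
d = 12.4992 m

12.4992 m


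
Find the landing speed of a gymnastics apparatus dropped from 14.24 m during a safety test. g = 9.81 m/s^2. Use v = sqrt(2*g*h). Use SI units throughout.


v = sqrt(2 * g * h)
v = sqrt(2 * 9.81 * 14.24)
v = sqrt(279.3888) = 16.7149 m/s

16.7149 m/s


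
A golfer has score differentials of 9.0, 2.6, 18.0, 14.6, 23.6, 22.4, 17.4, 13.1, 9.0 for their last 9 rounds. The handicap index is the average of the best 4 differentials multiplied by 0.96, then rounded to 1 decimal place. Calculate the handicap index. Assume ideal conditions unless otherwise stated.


All differentials: 9.0, 2.6, 18.0, 14.6, 23.6, 22.4, 17.4, 13.1, 9.0
Sorted: 2.6, 9.0, 9.0, 13.1, 14.6, 17.4, 18.0, 22.4, 23.6
Best 4: 2.6, 9.0, 9.0, 13.1
Average of best = 33.7 / 4 = 8.425
Raw index = 8.425 * 0.96 = 8.088
Handicap index = round(8.088, 1) = 8.1

8.1


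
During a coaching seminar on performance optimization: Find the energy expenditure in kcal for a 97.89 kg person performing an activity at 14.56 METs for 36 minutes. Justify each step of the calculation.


kcal = MET * mass * time_hr
Convert time: 36 min = 0.6 hr
kcal = 14.56 * 97.89 * 0.6
kcal = 855.167 kcal

855.167 kcal


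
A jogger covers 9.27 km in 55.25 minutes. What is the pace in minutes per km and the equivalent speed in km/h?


Pace = time / distance = 55.25 min / 9.27 km = 5.9601 min/km
Speed = distance / time_in_hours = 9.27 / 0.9208 hr
Speed = 10.067 km/h

5.9601 min/km, 10.067 km/h


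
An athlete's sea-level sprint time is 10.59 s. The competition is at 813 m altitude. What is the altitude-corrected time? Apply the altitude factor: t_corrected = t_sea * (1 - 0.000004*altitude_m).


Correction factor = 1 - 0.000004 * 813 = 0.996748
t_corrected = t_sea * factor = 10.59 * 0.996748
t_corrected = 10.5556 s

10.5556 s


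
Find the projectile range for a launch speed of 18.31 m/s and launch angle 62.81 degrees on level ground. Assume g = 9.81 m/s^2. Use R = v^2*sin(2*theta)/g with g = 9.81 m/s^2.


R = v^2 * sin(2*theta) / g
Convert angle to radians: theta = 62.81 deg = 1.0962 rad
sin(2*theta) = sin(2.1925) = 0.8129
R = 18.31^2 * 0.8129 / 9.81
R = 335.2561 * 0.8129 / 9.81 = 27.7807 m

27.7807 m


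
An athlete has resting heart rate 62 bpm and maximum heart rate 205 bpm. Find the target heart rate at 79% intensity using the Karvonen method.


Target = HRrest + pct*(HRmax - HRrest)
Heart rate reserve = HRmax - HRrest = 205 - 62 = 143 bpm
Fraction = 79% = 0.79
Target = 62 + 0.79 * 143
Target = 62 + 112.97 = 174.97 bpm

174.97 bpm


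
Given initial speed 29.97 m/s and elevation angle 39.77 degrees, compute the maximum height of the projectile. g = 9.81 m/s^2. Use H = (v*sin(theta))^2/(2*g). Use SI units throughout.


H = (v*sin(theta))^2 / (2*g)
vy = v*sin(theta) = 29.97 * sin(39.77 deg) = 19.172 m/s
H = vy^2 / (2*g) = 367.5667 / (2*9.81)
H = 367.5667 / 19.62 = 18.7343 m

18.7343 m


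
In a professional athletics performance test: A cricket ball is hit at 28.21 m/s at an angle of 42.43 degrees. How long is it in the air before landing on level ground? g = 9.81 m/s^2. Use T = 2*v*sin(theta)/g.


T = 2*v*sin(theta)/g
sin(theta) = sin(42.43 deg) = 0.6747
T = 2*28.21*0.6747 / 9.81
T = 38.066 / 9.81 = 3.8803 s

3.8803 s


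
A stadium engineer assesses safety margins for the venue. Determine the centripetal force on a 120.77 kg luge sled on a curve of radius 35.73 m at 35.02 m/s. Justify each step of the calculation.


Fc = m * v^2 / r
v^2 = 35.02^2 = 1226.4004
Fc = 120.77 * 1226.4004 / 35.73
Fc = 148112.3763 / 35.73 = 4145.3226 N

4145.3226 N


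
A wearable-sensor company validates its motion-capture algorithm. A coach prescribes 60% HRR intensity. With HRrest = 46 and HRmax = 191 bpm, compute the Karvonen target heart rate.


Target = HRrest + pct*(HRmax - HRrest)
Heart rate reserve = HRmax - HRrest = 191 - 46 = 145 bpm
Fraction = 60% = 0.6
Target = 46 + 0.6 * 145
Target = 46 + 87 = 133 bpm

133 bpm


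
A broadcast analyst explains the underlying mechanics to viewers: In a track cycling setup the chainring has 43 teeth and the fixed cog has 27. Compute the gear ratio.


GR = front_teeth / rear_teeth
GR = 43 / 27
GR = 1.5926

1.5926


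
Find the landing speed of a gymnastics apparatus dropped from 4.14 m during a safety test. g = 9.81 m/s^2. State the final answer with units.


v = sqrt(2 * g * h)
v = sqrt(2 * 9.81 * 4.14)
v = sqrt(81.2268) = 9.0126 m/s

9.0126 m/s


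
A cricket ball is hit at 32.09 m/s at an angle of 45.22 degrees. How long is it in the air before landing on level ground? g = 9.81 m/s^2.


T = 2*v*sin(theta)/g
sin(theta) = sin(45.22 deg) = 0.7098
T = 2*32.09*0.7098 / 9.81
T = 45.556 / 9.81 = 4.6438 s

4.6438 s


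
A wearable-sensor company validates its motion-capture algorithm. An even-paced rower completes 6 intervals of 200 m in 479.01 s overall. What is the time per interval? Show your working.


Split time = total_time / n_laps = 479.01 / 6
Split time = 79.835 s per lap

79.835 s


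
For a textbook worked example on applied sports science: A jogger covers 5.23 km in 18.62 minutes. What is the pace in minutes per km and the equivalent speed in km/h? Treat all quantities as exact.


Pace = time / distance = 18.62 min / 5.23 km = 3.5602 min/km
Speed = distance / time_in_hours = 5.23 / 0.3103 hr
Speed = 16.8528 km/h

3.5602 min/km, 16.8528 km/h


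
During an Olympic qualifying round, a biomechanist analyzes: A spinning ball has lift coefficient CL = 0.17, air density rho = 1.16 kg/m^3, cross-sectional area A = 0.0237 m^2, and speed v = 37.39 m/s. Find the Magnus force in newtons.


FM = 0.5 * CL * rho * A * v^2
FM = 0.5 * 0.17 * 1.16 * 0.0237 * 37.39^2
v^2 = 1398.0121
FM = 0.5 * 0.17 * 1.16 * 0.0237 * 1398.0121 = 3.2669 N

3.2669 N


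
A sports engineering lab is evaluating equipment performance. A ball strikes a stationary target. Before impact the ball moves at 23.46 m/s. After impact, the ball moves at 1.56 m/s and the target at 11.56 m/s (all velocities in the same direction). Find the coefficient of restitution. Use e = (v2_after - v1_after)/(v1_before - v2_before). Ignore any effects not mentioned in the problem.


e = (v2_after - v1_after) / (v1_before - v2_before)
Numerator = 11.56 - 1.56 = 10
Denominator = 23.46 - 0 = 23.46
e = 10 / 23.46 = 0.4263

0.4263


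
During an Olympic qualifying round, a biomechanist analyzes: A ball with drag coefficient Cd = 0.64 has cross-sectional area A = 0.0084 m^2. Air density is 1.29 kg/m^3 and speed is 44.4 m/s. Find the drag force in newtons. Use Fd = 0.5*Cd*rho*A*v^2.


Fd = 0.5 * Cd * rho * A * v^2
Fd = 0.5 * 0.64 * 1.29 * 0.0084 * 44.4^2
v^2 = 1971.36
Fd = 0.5 * 0.64 * 1.29 * 0.0084 * 1971.36 = 6.8357 N

6.8357 N


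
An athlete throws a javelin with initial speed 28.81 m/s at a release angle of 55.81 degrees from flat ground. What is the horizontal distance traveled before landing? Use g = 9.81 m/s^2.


R = v^2 * sin(2*theta) / g
Convert angle to radians: theta = 55.81 deg = 0.9741 rad
sin(2*theta) = sin(1.9481) = 0.9296
R = 28.81^2 * 0.9296 / 9.81
R = 830.0161 * 0.9296 / 9.81 = 78.6568 m

78.6568 m


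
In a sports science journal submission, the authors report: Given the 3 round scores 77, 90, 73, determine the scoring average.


Average = sum / n
Sum = 240
Average = 240 / 3 = 80

80


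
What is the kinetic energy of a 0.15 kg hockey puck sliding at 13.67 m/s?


KE = 0.5 * m * v^2
KE = 0.5 * 0.15 * 13.67^2
KE = 0.5 * 0.15 * 186.8689 = 14.0152 J

14.0152 J


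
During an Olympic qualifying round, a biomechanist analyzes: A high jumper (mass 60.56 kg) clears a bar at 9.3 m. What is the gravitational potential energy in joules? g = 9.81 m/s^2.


PE = m * g * h
PE = 60.56 * 9.81 * 9.3
PE = 594.0936 * 9.3 = 5525.0705 J

5525.0705 J


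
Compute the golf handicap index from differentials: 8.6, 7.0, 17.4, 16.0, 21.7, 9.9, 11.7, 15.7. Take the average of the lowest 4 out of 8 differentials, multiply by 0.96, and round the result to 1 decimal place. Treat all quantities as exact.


All differentials: 8.6, 7.0, 17.4, 16.0, 21.7, 9.9, 11.7, 15.7
Sorted: 7.0, 8.6, 9.9, 11.7, 15.7, 16.0, 17.4, 21.7
Best 4: 7.0, 8.6, 9.9, 11.7
Average of best = 37.2 / 4 = 9.3
Raw index = 9.3 * 0.96 = 8.928
Handicap index = round(8.928, 1) = 8.9

8.9


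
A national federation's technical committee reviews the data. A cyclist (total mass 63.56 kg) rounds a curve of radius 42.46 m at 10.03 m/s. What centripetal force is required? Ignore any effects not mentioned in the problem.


Fc = m * v^2 / r
v^2 = 10.03^2 = 100.6009
Fc = 63.56 * 100.6009 / 42.46
Fc = 6394.1932 / 42.46 = 150.5933 N

150.5933 N


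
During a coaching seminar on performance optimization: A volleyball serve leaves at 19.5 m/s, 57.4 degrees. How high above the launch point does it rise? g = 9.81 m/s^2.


H = (v*sin(theta))^2 / (2*g)
vy = v*sin(theta) = 19.5 * sin(57.4 deg) = 16.4278 m/s
H = vy^2 / (2*g) = 269.8733 / (2*9.81)
H = 269.8733 / 19.62 = 13.755 m

13.755 m


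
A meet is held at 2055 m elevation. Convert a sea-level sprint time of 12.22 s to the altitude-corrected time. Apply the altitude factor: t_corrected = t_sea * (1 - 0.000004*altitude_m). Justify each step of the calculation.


Correction factor = 1 - 0.000004 * 2055 = 0.99178
t_corrected = t_sea * factor = 12.22 * 0.99178
t_corrected = 12.1196 s

12.1196 s


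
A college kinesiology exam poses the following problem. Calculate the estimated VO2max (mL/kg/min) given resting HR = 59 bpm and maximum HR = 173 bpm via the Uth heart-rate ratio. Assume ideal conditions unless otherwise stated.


VO2max = 15.3 * HRmax / HRrest
VO2max = 15.3 * 173 / 59
VO2max = 2646.9 / 59 = 44.8627 mL/kg/min

44.8627 mL/kg/min


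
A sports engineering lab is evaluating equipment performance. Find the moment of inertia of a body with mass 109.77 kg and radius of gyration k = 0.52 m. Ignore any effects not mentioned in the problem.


I = m * k^2
I = 109.77 * 0.52^2
I = 109.77 * 0.2704 = 29.6818 kg*m^2

29.6818 kg*m^2


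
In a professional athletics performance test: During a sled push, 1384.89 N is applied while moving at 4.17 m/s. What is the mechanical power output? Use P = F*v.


P = F * v
P = 1384.89 * 4.17
P = 5774.9913 W

5774.9913 W


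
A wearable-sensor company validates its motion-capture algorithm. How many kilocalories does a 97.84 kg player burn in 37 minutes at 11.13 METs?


kcal = MET * mass * time_hr
Convert time: 37 min = 0.6167 hr
kcal = 11.13 * 97.84 * 0.6167
kcal = 671.5248 kcal

671.5248 kcal


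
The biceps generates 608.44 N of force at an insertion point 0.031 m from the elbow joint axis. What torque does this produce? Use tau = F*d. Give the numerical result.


tau = F * d
tau = 608.44 * 0.031
tau = 18.8616 N*m

18.8616 N*m


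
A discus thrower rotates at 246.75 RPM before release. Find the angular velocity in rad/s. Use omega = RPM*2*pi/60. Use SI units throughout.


omega = RPM * 2 * pi / 60
omega = 246.75 * 2 * 3.14159 / 60
omega = 1550.376 / 60 = 25.8396 rad/s

25.8396 rad/s


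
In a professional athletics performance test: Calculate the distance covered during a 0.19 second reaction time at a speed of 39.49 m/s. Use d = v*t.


d = v * t
d = 39.49 * 0.19
d = 7.5031 m

7.5031 m


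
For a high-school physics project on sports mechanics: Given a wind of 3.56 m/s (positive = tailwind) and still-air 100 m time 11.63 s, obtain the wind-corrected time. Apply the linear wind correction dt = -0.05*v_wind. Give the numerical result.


dt = -0.05 * v_wind = -0.05 * 3.56 = -0.178 s
t_corrected = t_still + dt = 11.63 + (-0.178)
t_corrected = 11.452 s

11.452 s


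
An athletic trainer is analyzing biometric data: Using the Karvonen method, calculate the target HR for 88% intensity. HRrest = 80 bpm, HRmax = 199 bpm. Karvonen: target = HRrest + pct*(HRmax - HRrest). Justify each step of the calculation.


Target = HRrest + pct*(HRmax - HRrest)
Heart rate reserve = HRmax - HRrest = 199 - 80 = 119 bpm
Fraction = 88% = 0.88
Target = 80 + 0.88 * 119
Target = 80 + 104.72 = 184.72 bpm

184.72 bpm


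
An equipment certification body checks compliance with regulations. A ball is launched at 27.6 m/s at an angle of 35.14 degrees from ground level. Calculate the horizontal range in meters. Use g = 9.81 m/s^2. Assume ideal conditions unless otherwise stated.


R = v^2 * sin(2*theta) / g
Convert angle to radians: theta = 35.14 deg = 0.6133 rad
sin(2*theta) = sin(1.2266) = 0.9414
R = 27.6^2 * 0.9414 / 9.81
R = 761.76 * 0.9414 / 9.81 = 73.0973 m

73.0973 m


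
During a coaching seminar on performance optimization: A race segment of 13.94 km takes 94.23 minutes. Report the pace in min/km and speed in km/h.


Pace = time / distance = 94.23 min / 13.94 km = 6.7597 min/km
Speed = distance / time_in_hours = 13.94 / 1.5705 hr
Speed = 8.8762 km/h

6.7597 min/km, 8.8762 km/h


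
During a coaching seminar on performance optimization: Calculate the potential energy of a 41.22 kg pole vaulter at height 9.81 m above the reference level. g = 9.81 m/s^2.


PE = m * g * h
PE = 41.22 * 9.81 * 9.81
PE = 404.3682 * 9.81 = 3966.852 J

3966.852 J


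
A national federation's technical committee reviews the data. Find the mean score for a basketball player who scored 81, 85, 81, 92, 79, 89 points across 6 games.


Average = sum / n
Sum = 507
Average = 507 / 6 = 84.5

84.5


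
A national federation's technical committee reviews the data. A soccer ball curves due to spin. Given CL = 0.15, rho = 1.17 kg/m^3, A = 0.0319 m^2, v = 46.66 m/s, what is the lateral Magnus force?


FM = 0.5 * CL * rho * A * v^2
FM = 0.5 * 0.15 * 1.17 * 0.0319 * 46.66^2
v^2 = 2177.1556
FM = 0.5 * 0.15 * 1.17 * 0.0319 * 2177.1556 = 6.0943 N

6.0943 N


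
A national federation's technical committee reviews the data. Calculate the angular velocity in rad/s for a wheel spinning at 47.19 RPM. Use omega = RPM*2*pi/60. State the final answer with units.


omega = RPM * 2 * pi / 60
omega = 47.19 * 2 * 3.14159 / 60
omega = 296.5035 / 60 = 4.9417 rad/s

4.9417 rad/s


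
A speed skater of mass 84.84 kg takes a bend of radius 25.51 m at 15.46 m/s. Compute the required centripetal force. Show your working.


Fc = m * v^2 / r
v^2 = 15.46^2 = 239.0116
Fc = 84.84 * 239.0116 / 25.51
Fc = 20277.7441 / 25.51 = 794.8939 N

794.8939 N


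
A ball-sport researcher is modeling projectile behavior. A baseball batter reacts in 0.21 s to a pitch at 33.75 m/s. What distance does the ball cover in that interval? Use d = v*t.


d = v * t
d = 33.75 * 0.21
d = 7.0875 m

7.0875 m


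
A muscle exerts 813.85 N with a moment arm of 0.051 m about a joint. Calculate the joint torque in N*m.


tau = F * d
tau = 813.85 * 0.051
tau = 41.5063 N*m

41.5063 N*m


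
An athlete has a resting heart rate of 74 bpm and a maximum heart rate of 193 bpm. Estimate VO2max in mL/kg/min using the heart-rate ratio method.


VO2max = 15.3 * HRmax / HRrest
VO2max = 15.3 * 193 / 74
VO2max = 2952.9 / 74 = 39.9041 mL/kg/min

39.9041 mL/kg/min


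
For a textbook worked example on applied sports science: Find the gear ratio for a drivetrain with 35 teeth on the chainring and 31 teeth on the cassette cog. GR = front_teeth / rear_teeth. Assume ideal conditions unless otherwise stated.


GR = front_teeth / rear_teeth
GR = 35 / 31
GR = 1.129

1.129


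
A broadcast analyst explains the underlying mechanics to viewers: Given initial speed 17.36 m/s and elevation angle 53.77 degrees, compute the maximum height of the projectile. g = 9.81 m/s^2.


H = (v*sin(theta))^2 / (2*g)
vy = v*sin(theta) = 17.36 * sin(53.77 deg) = 14.0035 m/s
H = vy^2 / (2*g) = 196.0969 / (2*9.81)
H = 196.0969 / 19.62 = 9.9947 m

9.9947 m


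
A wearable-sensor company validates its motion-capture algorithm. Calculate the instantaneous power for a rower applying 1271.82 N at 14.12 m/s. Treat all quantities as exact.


P = F * v
P = 1271.82 * 14.12
P = 17958.0984 W

17958.0984 W


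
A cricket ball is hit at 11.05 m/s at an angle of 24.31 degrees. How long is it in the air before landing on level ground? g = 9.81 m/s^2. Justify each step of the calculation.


T = 2*v*sin(theta)/g
sin(theta) = sin(24.31 deg) = 0.4117
T = 2*11.05*0.4117 / 9.81
T = 9.098 / 9.81 = 0.9274 s

0.9274 s


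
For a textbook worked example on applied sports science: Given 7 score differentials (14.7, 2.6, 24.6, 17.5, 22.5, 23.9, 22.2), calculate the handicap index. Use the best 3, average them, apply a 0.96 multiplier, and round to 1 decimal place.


All differentials: 14.7, 2.6, 24.6, 17.5, 22.5, 23.9, 22.2
Sorted: 2.6, 14.7, 17.5, 22.2, 22.5, 23.9, 24.6
Best 3: 2.6, 14.7, 17.5
Average of best = 34.8 / 3 = 11.6
Raw index = 11.6 * 0.96 = 11.136
Handicap index = round(11.136, 1) = 11.1

11.1


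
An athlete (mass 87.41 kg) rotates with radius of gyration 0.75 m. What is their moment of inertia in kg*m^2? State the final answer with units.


I = m * k^2
I = 87.41 * 0.75^2
I = 87.41 * 0.5625 = 49.1681 kg*m^2

49.1681 kg*m^2


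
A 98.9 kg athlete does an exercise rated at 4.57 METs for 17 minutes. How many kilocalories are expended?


kcal = MET * mass * time_hr
Convert time: 17 min = 0.2833 hr
kcal = 4.57 * 98.9 * 0.2833
kcal = 128.059 kcal

128.059 kcal


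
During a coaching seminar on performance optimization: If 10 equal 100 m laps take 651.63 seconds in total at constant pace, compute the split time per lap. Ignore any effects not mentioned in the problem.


Split time = total_time / n_laps = 651.63 / 10
Split time = 65.163 s per lap

65.163 s


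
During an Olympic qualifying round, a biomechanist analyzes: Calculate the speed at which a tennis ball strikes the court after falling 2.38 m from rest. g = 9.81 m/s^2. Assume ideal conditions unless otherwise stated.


v = sqrt(2 * g * h)
v = sqrt(2 * 9.81 * 2.38)
v = sqrt(46.6956) = 6.8334 m/s

6.8334 m/s


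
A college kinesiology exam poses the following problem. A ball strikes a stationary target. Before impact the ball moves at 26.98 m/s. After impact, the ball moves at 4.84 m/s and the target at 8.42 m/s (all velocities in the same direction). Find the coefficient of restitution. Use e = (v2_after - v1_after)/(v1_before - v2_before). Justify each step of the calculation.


e = (v2_after - v1_after) / (v1_before - v2_before)
Numerator = 8.42 - 4.84 = 3.58
Denominator = 26.98 - 0 = 26.98
e = 3.58 / 26.98 = 0.1327

0.1327


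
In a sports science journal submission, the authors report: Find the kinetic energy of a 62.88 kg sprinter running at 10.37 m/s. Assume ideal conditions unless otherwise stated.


KE = 0.5 * m * v^2
KE = 0.5 * 62.88 * 10.37^2
KE = 0.5 * 62.88 * 107.5369 = 3380.9601 J

3380.9601 J


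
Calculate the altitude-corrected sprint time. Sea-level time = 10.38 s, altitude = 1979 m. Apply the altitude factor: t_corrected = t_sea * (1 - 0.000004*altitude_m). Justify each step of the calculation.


Correction factor = 1 - 0.000004 * 1979 = 0.992084
t_corrected = t_sea * factor = 10.38 * 0.992084
t_corrected = 10.2978 s

10.2978 s


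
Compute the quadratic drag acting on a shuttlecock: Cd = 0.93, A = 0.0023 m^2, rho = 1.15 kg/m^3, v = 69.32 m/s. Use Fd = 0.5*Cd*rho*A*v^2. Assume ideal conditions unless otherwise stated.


Fd = 0.5 * Cd * rho * A * v^2
Fd = 0.5 * 0.93 * 1.15 * 0.0023 * 69.32^2
v^2 = 4805.2624
Fd = 0.5 * 0.93 * 1.15 * 0.0023 * 4805.2624 = 5.9101 N

5.9101 N


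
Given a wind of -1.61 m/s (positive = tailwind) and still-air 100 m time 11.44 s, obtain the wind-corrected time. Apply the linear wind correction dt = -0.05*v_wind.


dt = -0.05 * v_wind = -0.05 * -1.61 = 0.0805 s
t_corrected = t_still + dt = 11.44 + (0.0805)
t_corrected = 11.5205 s

11.5205 s


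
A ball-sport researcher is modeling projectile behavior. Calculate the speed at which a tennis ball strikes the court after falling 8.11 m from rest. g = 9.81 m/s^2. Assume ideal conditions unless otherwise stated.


v = sqrt(2 * g * h)
v = sqrt(2 * 9.81 * 8.11)
v = sqrt(159.1182) = 12.6142 m/s

12.6142 m/s


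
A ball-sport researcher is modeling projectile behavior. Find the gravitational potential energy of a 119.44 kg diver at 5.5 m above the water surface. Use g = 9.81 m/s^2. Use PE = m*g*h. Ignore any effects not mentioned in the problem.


PE = m * g * h
PE = 119.44 * 9.81 * 5.5
PE = 1171.7064 * 5.5 = 6444.3852 J

6444.3852 J


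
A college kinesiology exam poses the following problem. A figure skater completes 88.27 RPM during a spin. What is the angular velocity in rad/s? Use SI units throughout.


omega = RPM * 2 * pi / 60
omega = 88.27 * 2 * 3.14159 / 60
omega = 554.6168 / 60 = 9.2436 rad/s

9.2436 rad/s
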